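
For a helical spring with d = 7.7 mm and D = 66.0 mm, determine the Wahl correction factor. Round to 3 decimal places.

1.171

C = D/d = 66.0/7.7 = 8.5714
K_W = (4C−1)/(4C−4) + 0.615/C = 33.286/30.286 + 0.0717 = 1.1708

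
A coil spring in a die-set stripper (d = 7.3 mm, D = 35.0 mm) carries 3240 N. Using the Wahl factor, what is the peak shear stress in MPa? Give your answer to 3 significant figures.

Spring index C = D/d = 35.0/7.3 = 4.7945
K_W = (4C−1)/(4C−4) + 0.615/C = 18.178/15.178 + 0.1283 = 1.3259
τ₀ = 8FD/(πd³) = 8·3240·35.0/(π·7.3³) = 907200/1222.1 = 742.31 MPa
τ_max = K·τ₀ = 1.3259 × 742.31 = 984.25 MPa

984 MPa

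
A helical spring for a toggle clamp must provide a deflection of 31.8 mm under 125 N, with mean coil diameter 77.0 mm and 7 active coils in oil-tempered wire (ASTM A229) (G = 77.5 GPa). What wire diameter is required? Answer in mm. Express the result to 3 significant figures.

Required rate k = F/δ = 125/31.8 = 3.9308 N/mm
d = (8D³N_a·k / G)^(1/4) = (8·77.0³·7·3.9308 / (77.5×10³))^0.25
  = (1296.7)^0.25 = 6.0008 mm

6.00 mm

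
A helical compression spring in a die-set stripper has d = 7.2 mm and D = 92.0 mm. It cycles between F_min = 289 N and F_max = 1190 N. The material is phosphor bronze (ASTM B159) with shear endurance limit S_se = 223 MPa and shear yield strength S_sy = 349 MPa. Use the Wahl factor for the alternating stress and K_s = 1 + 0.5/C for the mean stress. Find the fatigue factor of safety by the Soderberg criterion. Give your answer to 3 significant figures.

C = D/d = 92.0/7.2 = 12.7778; K_W = (4C−1)/(4C−4)+0.615/C = 1.1118; K_s = 1+0.5/C = 1.0391
F_a = (F_max−F_min)/2 = 450.5 N; F_m = (F_max+F_min)/2 = 739.5 N
τ_a = K_W·8F_aD/(πd³) = 1.1118 × 282.76 = 314.38 MPa
τ_m = K_s·8F_mD/(πd³) = 1.0391 × 464.16 = 482.32 MPa
Soderberg: 1/n_f = τ_a/S_se + τ_m/S_sy = 314.38/223 + 482.32/349 = 1.40978 + 1.38202 = 2.7918
n_f = 1/2.7918 = 0.3582

0.358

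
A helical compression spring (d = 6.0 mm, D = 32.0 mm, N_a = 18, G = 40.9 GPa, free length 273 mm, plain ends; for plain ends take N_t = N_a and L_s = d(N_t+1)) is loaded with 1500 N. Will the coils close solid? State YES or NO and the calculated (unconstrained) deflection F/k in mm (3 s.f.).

NO, δ = 134 mm

k = Gd⁴/(8D³N_a) = (40.9×10³)(6.0⁴)/(8·32.0³·18) = 11.234 N/mm
N_t = 18; L_s = 6.0·19 = 114 mm; δ_solid = L₀ − L_s = 273 − 114 = 159 mm
δ = F/k = 1500/11.234 = 133.53 mm
δ < δ_solid → spring does not go solid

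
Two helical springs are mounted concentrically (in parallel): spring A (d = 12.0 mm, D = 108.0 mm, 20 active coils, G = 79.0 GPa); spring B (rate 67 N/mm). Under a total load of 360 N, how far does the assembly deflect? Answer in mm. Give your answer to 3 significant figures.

4.79 mm

k_A = Gd⁴/(8D³N_a) = (79.0×10³)(12.0⁴)/(8·108.0³·20) = 8.1276 N/mm
Parallel: k_eq = 8.1276 + 67 = 75.128 N/mm
δ = F/k_eq = 360/75.128 = 4.7918 mm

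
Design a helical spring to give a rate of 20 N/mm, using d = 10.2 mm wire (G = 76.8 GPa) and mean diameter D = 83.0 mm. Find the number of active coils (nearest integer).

N_a = Gd⁴/(8D³k) = (76.8×10³ × 10.2⁴)/(8 × 83.0³ × 20)
    = 8.31308e+08 / 9.14859e+07 = 9.087 → 9 coils

9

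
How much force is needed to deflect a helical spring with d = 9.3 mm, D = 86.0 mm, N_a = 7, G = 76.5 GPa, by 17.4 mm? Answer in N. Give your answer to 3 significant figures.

280 N

k = Gd⁴/(8D³N_a) = (76.5×10³)(9.3⁴)/(8·86.0³·7) = 16.066 N/mm
F = k·δ = 16.066 × 17.4 = 279.55 N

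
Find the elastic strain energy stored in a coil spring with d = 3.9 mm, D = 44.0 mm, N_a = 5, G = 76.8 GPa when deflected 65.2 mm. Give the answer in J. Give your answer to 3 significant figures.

k = Gd⁴/(8D³N_a) = (76.8×10³)(3.9⁴)/(8·44.0³·5) = 5.2144 N/mm
U = ½kδ² = 0.5 × 5.2144 × 65.2² = 11083 N·mm = 11.083 J

11.1 J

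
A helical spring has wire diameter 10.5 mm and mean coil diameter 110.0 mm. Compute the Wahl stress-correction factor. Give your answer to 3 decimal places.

1.138

C = D/d = 110.0/10.5 = 10.4762
K_W = (4C−1)/(4C−4) + 0.615/C = 40.905/37.905 + 0.0587 = 1.1379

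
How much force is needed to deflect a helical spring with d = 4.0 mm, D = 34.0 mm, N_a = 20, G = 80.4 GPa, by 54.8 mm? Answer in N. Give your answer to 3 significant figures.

179 N

k = Gd⁴/(8D³N_a) = (80.4×10³)(4.0⁴)/(8·34.0³·20) = 3.2729 N/mm
F = k·δ = 3.2729 × 54.8 = 179.36 N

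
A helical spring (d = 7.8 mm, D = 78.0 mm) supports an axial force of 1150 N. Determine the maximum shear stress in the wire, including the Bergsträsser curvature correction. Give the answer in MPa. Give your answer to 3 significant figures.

Spring index C = D/d = 78.0/7.8 = 10.0000
K_B = (4C+2)/(4C−3) = 42.000/37.000 = 1.1351
τ₀ = 8FD/(πd³) = 8·1150·78.0/(π·7.8³) = 717600/1490.8 = 481.34 MPa
τ_max = K·τ₀ = 1.1351 × 481.34 = 546.38 MPa

546 MPa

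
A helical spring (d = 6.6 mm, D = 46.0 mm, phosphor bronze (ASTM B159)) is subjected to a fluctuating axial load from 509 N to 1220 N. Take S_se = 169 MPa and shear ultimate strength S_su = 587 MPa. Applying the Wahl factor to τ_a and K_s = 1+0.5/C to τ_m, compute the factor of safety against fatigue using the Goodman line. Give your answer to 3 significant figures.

C = D/d = 46.0/6.6 = 6.9697; K_W = (4C−1)/(4C−4)+0.615/C = 1.2139; K_s = 1+0.5/C = 1.0717
F_a = (F_max−F_min)/2 = 355.5 N; F_m = (F_max+F_min)/2 = 864.5 N
τ_a = K_W·8F_aD/(πd³) = 1.2139 × 144.85 = 175.82 MPa
τ_m = K_s·8F_mD/(πd³) = 1.0717 × 352.23 = 377.5 MPa
Goodman: 1/n_f = τ_a/S_se + τ_m/S_su = 175.82/169 + 377.5/587 = 1.04038 + 0.64311 = 1.6835
n_f = 1/1.6835 = 0.594

0.594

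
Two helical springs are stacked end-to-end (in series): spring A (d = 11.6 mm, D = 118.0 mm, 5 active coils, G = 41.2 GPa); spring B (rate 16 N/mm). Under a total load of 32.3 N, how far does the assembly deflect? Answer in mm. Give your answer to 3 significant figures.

4.86 mm

k_A = Gd⁴/(8D³N_a) = (41.2×10³)(11.6⁴)/(8·118.0³·5) = 11.351 N/mm
Series: 1/k_eq = 1/11.351 + 1/16 = 0.1506; k_eq = 6.6401 N/mm
δ = F/k_eq = 32.3/6.6401 = 4.8644 mm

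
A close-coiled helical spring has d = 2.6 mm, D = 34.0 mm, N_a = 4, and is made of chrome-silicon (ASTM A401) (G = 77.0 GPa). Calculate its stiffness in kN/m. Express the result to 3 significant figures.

2.80 kN/m

k = Gd⁴/(8D³N_a) = (77.0×10³ × 2.6⁴) / (8 × 34.0³ × 4)
  = 3.51872e+06 / 1.25773e+06 = 2.7977 N/mm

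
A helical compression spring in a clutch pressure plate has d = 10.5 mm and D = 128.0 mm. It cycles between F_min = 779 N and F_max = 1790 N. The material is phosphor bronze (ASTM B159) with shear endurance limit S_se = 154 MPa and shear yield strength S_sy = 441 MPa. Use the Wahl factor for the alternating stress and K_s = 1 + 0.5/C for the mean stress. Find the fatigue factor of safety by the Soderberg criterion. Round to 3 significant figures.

C = D/d = 128.0/10.5 = 12.1905; K_W = (4C−1)/(4C−4)+0.615/C = 1.1175; K_s = 1+0.5/C = 1.0410
F_a = (F_max−F_min)/2 = 505.5 N; F_m = (F_max+F_min)/2 = 1284.5 N
τ_a = K_W·8F_aD/(πd³) = 1.1175 × 142.33 = 159.05 MPa
τ_m = K_s·8F_mD/(πd³) = 1.0410 × 361.67 = 376.51 MPa
Soderberg: 1/n_f = τ_a/S_se + τ_m/S_sy = 159.05/154 + 376.51/441 = 1.03281 + 0.85376 = 1.8866
n_f = 1/1.8866 = 0.5301

0.530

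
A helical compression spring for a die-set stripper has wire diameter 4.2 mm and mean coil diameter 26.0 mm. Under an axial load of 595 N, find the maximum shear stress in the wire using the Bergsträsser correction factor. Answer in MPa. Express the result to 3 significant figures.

Spring index C = D/d = 26.0/4.2 = 6.1905
K_B = (4C+2)/(4C−3) = 26.762/21.762 = 1.2298
τ₀ = 8FD/(πd³) = 8·595·26.0/(π·4.2³) = 123760/232.75 = 531.72 MPa
τ_max = K·τ₀ = 1.2298 × 531.72 = 653.89 MPa

654 MPa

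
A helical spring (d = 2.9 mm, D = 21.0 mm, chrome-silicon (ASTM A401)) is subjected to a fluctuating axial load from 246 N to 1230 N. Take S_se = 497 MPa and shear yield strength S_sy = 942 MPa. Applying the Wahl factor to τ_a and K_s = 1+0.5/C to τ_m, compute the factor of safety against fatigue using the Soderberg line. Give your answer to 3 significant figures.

C = D/d = 21.0/2.9 = 7.2414; K_W = (4C−1)/(4C−4)+0.615/C = 1.2051; K_s = 1+0.5/C = 1.0690
F_a = (F_max−F_min)/2 = 492 N; F_m = (F_max+F_min)/2 = 738 N
τ_a = K_W·8F_aD/(πd³) = 1.2051 × 1078.8 = 1300 MPa
τ_m = K_s·8F_mD/(πd³) = 1.0690 × 1618.2 = 1729.9 MPa
Soderberg: 1/n_f = τ_a/S_se + τ_m/S_sy = 1300/497 + 1729.9/942 = 2.61574 + 1.83640 = 4.4521
n_f = 1/4.4521 = 0.2246

0.225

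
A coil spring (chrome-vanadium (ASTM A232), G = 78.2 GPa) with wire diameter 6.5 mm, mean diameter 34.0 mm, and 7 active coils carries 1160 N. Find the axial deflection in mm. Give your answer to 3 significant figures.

k = Gd⁴/(8D³N_a) = (78.2×10³)(6.5⁴)/(8·34.0³·7) = 63.421 N/mm
δ = F/k = 1160 / 63.421 = 18.29 mm

18.3 mm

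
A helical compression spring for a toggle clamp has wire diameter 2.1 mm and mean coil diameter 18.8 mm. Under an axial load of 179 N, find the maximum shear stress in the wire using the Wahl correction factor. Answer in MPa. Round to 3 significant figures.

Spring index C = D/d = 18.8/2.1 = 8.9524
K_W = (4C−1)/(4C−4) + 0.615/C = 34.810/31.810 + 0.0687 = 1.1630
τ₀ = 8FD/(πd³) = 8·179·18.8/(π·2.1³) = 26921.6/29.094 = 925.32 MPa
τ_max = K·τ₀ = 1.1630 × 925.32 = 1076.2 MPa

1080 MPa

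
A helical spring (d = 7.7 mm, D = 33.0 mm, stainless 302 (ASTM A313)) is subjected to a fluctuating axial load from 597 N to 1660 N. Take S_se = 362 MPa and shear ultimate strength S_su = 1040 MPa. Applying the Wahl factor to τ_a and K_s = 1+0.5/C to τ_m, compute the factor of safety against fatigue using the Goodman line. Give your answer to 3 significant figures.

1.68

C = D/d = 33.0/7.7 = 4.2857; K_W = (4C−1)/(4C−4)+0.615/C = 1.3718; K_s = 1+0.5/C = 1.1167
F_a = (F_max−F_min)/2 = 531.5 N; F_m = (F_max+F_min)/2 = 1128.5 N
τ_a = K_W·8F_aD/(πd³) = 1.3718 × 97.833 = 134.2 MPa
τ_m = K_s·8F_mD/(πd³) = 1.1167 × 207.72 = 231.96 MPa
Goodman: 1/n_f = τ_a/S_se + τ_m/S_su = 134.2/362 + 231.96/1040 = 0.37073 + 0.22304 = 0.59376
n_f = 1/0.59376 = 1.684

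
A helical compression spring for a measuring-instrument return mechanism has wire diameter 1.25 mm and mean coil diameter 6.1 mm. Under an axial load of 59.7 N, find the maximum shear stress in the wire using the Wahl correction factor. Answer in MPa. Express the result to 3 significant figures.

Spring index C = D/d = 6.1/1.25 = 4.8800
K_W = (4C−1)/(4C−4) + 0.615/C = 18.520/15.520 + 0.1260 = 1.3193
τ₀ = 8FD/(πd³) = 8·59.7·6.1/(π·1.25³) = 2913.36/6.1359 = 474.8 MPa
τ_max = K·τ₀ = 1.3193 × 474.8 = 626.42 MPa

626 MPa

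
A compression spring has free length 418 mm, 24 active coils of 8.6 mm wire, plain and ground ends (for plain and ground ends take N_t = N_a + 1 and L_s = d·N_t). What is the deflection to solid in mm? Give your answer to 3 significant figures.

N_t = 25; L_s = 8.6·25 = 215 mm
δ_solid = L₀ − L_s = 418 − 215 = 203 mm

203 mm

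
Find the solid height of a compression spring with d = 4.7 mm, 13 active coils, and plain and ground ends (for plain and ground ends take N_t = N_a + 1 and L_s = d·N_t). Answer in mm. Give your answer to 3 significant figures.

65.8 mm

plain and ground ends: N_t = N_a + 1 = 13 + 1 = 14
L_s = d·N_t = 4.7 × 14 = 65.8 mm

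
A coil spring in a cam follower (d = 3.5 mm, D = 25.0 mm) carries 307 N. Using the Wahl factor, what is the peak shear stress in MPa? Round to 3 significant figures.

551 MPa

Spring index C = D/d = 25.0/3.5 = 7.1429
K_W = (4C−1)/(4C−4) + 0.615/C = 27.571/24.571 + 0.0861 = 1.2082
τ₀ = 8FD/(πd³) = 8·307·25.0/(π·3.5³) = 61400/134.7 = 455.84 MPa
τ_max = K·τ₀ = 1.2082 × 455.84 = 550.75 MPa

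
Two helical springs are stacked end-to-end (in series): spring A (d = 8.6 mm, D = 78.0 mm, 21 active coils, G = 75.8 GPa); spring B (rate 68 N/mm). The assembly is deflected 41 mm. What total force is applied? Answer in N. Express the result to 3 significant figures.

k_A = Gd⁴/(8D³N_a) = (75.8×10³)(8.6⁴)/(8·78.0³·21) = 5.2008 N/mm
Series: 1/k_eq = 1/5.2008 + 1/68 = 0.20698; k_eq = 4.8313 N/mm
F = k_eq·δ = 4.8313·41 = 198.08 N

198 N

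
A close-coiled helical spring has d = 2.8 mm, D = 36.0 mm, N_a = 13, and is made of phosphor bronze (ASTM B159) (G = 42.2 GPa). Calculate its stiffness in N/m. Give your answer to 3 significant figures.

k = Gd⁴/(8D³N_a) = (42.2×10³ × 2.8⁴) / (8 × 36.0³ × 13)
  = 2.59385e+06 / 4.85222e+06 = 0.53457 N/mm = 534.57 N/m

535 N/m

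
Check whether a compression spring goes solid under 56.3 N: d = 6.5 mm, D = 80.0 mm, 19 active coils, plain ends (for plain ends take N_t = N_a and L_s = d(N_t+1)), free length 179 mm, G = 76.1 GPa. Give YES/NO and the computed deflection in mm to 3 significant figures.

NO, δ = 32.3 mm

k = Gd⁴/(8D³N_a) = (76.1×10³)(6.5⁴)/(8·80.0³·19) = 1.7455 N/mm
N_t = 19; L_s = 6.5·20 = 130 mm; δ_solid = L₀ − L_s = 179 − 130 = 49 mm
δ = F/k = 56.3/1.7455 = 32.254 mm
δ < δ_solid → spring does not go solid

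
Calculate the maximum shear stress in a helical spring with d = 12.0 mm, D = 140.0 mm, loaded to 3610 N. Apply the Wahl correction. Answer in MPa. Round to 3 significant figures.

Spring index C = D/d = 140.0/12.0 = 11.6667
K_W = (4C−1)/(4C−4) + 0.615/C = 45.667/42.667 + 0.0527 = 1.1230
τ₀ = 8FD/(πd³) = 8·3610·140.0/(π·12.0³) = 4.0432e+06/5428.7 = 744.79 MPa
τ_max = K·τ₀ = 1.1230 × 744.79 = 836.41 MPa

836 MPa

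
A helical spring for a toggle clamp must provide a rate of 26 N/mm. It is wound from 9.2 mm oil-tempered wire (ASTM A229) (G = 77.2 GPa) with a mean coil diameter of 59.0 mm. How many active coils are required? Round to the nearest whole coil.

N_a = Gd⁴/(8D³k) = (77.2×10³ × 9.2⁴)/(8 × 59.0³ × 26)
    = 5.53055e+08 / 4.27188e+07 = 12.95 → 13 coils

13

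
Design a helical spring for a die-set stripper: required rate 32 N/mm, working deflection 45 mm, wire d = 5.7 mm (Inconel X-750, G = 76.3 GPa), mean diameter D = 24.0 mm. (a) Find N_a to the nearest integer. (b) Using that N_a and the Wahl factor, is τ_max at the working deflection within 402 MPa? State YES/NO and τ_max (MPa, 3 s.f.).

(a) 23 coils; (b) NO, τ_max = 649 MPa

N_a = Gd⁴/(8D³k) = (76.3×10³)(5.7⁴)/(8·24.0³·32) = 22.76 → N_a = 23
Actual rate k = Gd⁴/(8D³·23) = 31.664 N/mm
Working load F = kδ = 31.664·45 = 1424.9 N
C = 24.0/5.7 = 4.2105; K_W = (4C−1)/(4C−4)+0.615/C = 1.3797
τ_max = K_W·8FD/(πd³) = 1.3797·470.23 = 648.76 MPa
τ_max > 402 MPa → exceeds allowable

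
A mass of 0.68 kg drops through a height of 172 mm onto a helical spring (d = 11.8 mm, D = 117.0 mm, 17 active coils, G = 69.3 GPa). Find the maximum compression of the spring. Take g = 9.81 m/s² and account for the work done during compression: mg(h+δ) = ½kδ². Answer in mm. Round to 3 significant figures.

k = Gd⁴/(8D³N_a) = (69.3×10³)(11.8⁴)/(8·117.0³·17) = 6.1683 N/mm
W = mg = 0.68 × 9.81 = 6.6708 N
½kδ² − Wδ − Wh = 0 → δ = (W + √(W² + 2kWh))/k
δ = (6.6708 + √(44.5 + 14154.7))/6.1683 = (6.6708 + 119.16)/6.1683 = 20.4 mm

20.4 mm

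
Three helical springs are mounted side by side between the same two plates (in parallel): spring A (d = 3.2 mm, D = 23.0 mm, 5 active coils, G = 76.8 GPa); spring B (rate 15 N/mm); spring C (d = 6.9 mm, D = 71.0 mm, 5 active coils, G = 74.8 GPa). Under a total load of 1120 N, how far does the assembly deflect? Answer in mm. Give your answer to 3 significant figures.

25.8 mm

k_A = Gd⁴/(8D³N_a) = (76.8×10³)(3.2⁴)/(8·23.0³·5) = 16.547 N/mm
k_C = Gd⁴/(8D³N_a) = (74.8×10³)(6.9⁴)/(8·71.0³·5) = 11.843 N/mm
Parallel: k_eq = 16.547 + 15 + 11.843 = 43.39 N/mm
δ = F/k_eq = 1120/43.39 = 25.812 mm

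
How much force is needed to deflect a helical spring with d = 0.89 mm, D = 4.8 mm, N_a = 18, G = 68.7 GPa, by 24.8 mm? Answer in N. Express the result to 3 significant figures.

67.1 N

k = Gd⁴/(8D³N_a) = (68.7×10³)(0.89⁴)/(8·4.8³·18) = 2.7066 N/mm
F = k·δ = 2.7066 × 24.8 = 67.125 N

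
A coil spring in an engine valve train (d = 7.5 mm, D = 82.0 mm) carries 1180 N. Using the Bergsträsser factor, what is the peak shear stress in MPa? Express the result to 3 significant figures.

Spring index C = D/d = 82.0/7.5 = 10.9333
K_B = (4C+2)/(4C−3) = 45.733/40.733 = 1.1227
τ₀ = 8FD/(πd³) = 8·1180·82.0/(π·7.5³) = 774080/1325.4 = 584.05 MPa
τ_max = K·τ₀ = 1.1227 × 584.05 = 655.75 MPa

656 MPa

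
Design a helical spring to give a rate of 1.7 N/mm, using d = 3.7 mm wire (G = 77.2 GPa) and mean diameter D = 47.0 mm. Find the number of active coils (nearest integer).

N_a = Gd⁴/(8D³k) = (77.2×10³ × 3.7⁴)/(8 × 47.0³ × 1.7)
    = 1.44685e+07 / 1.41199e+06 = 10.25 → 10 coils

10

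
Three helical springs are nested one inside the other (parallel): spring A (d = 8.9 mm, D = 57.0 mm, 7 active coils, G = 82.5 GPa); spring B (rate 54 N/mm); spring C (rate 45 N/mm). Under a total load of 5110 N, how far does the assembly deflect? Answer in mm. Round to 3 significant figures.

k_A = Gd⁴/(8D³N_a) = (82.5×10³)(8.9⁴)/(8·57.0³·7) = 49.912 N/mm
Parallel: k_eq = 49.912 + 54 + 45 = 148.91 N/mm
δ = F/k_eq = 5110/148.91 = 34.316 mm

34.3 mm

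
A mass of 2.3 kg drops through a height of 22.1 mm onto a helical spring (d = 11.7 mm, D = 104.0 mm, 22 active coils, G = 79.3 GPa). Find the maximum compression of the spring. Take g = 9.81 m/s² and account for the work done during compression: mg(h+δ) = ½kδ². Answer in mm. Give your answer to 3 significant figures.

k = Gd⁴/(8D³N_a) = (79.3×10³)(11.7⁴)/(8·104.0³·22) = 7.5059 N/mm
W = mg = 2.3 × 9.81 = 22.563 N
½kδ² − Wδ − Wh = 0 → δ = (W + √(W² + 2kWh))/k
δ = (22.563 + √(509.09 + 7485.54))/7.5059 = (22.563 + 89.413)/7.5059 = 14.918 mm

14.9 mm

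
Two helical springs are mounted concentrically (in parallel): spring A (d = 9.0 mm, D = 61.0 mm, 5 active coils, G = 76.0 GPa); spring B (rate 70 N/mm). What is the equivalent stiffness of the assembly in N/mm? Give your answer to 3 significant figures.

k_A = Gd⁴/(8D³N_a) = (76.0×10³)(9.0⁴)/(8·61.0³·5) = 54.92 N/mm
Parallel: k_eq = 54.92 + 70 = 124.92 N/mm

125 N/mm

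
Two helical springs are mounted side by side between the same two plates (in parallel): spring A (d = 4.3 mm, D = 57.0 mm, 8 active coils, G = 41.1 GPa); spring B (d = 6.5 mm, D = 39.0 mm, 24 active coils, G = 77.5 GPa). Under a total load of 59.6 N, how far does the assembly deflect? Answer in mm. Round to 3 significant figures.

k_A = Gd⁴/(8D³N_a) = (41.1×10³)(4.3⁴)/(8·57.0³·8) = 1.1855 N/mm
k_B = Gd⁴/(8D³N_a) = (77.5×10³)(6.5⁴)/(8·39.0³·24) = 12.147 N/mm
Parallel: k_eq = 1.1855 + 12.147 = 13.332 N/mm
δ = F/k_eq = 59.6/13.332 = 4.4704 mm

4.47 mm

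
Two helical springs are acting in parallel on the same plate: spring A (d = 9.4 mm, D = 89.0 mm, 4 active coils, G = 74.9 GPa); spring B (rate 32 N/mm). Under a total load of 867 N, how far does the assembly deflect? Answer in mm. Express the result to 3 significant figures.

15.0 mm

k_A = Gd⁴/(8D³N_a) = (74.9×10³)(9.4⁴)/(8·89.0³·4) = 25.922 N/mm
Parallel: k_eq = 25.922 + 32 = 57.922 N/mm
δ = F/k_eq = 867/57.922 = 14.968 mm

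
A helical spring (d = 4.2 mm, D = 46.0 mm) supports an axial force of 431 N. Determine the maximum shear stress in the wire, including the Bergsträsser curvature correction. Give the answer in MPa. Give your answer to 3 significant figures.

Spring index C = D/d = 46.0/4.2 = 10.9524
K_B = (4C+2)/(4C−3) = 45.810/40.810 = 1.1225
τ₀ = 8FD/(πd³) = 8·431·46.0/(π·4.2³) = 158608/232.75 = 681.44 MPa
τ_max = K·τ₀ = 1.1225 × 681.44 = 764.93 MPa

765 MPa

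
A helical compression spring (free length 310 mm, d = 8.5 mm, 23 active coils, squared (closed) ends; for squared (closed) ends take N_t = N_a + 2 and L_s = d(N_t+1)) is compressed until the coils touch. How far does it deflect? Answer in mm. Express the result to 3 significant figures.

N_t = 25; L_s = 8.5·26 = 221 mm
δ_solid = L₀ − L_s = 310 − 221 = 89 mm

89.0 mm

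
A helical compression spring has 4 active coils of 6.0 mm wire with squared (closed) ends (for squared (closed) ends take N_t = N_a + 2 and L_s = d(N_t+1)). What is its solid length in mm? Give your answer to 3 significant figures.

squared (closed) ends: N_t = N_a + 2 = 4 + 2 = 6
L_s = d·(N_t+1) = 6.0 × 7 = 42 mm

42.0 mm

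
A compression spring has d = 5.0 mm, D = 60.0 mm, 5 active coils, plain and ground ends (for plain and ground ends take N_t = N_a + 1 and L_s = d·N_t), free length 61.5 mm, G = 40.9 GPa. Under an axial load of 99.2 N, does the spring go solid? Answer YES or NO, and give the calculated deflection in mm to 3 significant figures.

YES, δ = 33.5 mm

k = Gd⁴/(8D³N_a) = (40.9×10³)(5.0⁴)/(8·60.0³·5) = 2.9586 N/mm
N_t = 6; L_s = 5.0·6 = 30 mm; δ_solid = L₀ − L_s = 61.5 − 30 = 31.5 mm
δ = F/k = 99.2/2.9586 = 33.529 mm
δ ≥ δ_solid → spring goes solid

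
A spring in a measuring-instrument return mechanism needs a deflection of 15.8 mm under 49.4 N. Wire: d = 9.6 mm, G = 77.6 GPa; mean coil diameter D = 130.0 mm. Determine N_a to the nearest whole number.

12

Required rate k = F/δ = 49.4/15.8 = 3.1266 N/mm
N_a = Gd⁴/(8D³k) = (77.6×10³ × 9.6⁴)/(8 × 130.0³ × 3.1266)
    = 6.59093e+08 / 5.49528e+07 = 11.99 → 12 coils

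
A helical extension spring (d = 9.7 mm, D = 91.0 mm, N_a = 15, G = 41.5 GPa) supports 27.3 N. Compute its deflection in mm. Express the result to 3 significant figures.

6.72 mm

k = Gd⁴/(8D³N_a) = (41.5×10³)(9.7⁴)/(8·91.0³·15) = 4.0628 N/mm
δ = F/k = 27.3 / 4.0628 = 6.7194 mm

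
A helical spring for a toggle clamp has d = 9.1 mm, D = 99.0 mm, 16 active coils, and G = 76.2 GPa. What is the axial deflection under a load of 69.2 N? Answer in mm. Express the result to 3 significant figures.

16.4 mm

k = Gd⁴/(8D³N_a) = (76.2×10³)(9.1⁴)/(8·99.0³·16) = 4.2073 N/mm
δ = F/k = 69.2 / 4.2073 = 16.448 mm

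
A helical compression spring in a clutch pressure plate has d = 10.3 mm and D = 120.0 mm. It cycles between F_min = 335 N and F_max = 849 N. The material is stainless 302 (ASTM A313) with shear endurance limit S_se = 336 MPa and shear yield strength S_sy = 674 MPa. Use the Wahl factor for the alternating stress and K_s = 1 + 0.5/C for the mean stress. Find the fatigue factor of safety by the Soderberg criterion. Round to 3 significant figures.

2.01

C = D/d = 120.0/10.3 = 11.6505; K_W = (4C−1)/(4C−4)+0.615/C = 1.1232; K_s = 1+0.5/C = 1.0429
F_a = (F_max−F_min)/2 = 257 N; F_m = (F_max+F_min)/2 = 592 N
τ_a = K_W·8F_aD/(πd³) = 1.1232 × 71.869 = 80.724 MPa
τ_m = K_s·8F_mD/(πd³) = 1.0429 × 165.55 = 172.66 MPa
Soderberg: 1/n_f = τ_a/S_se + τ_m/S_sy = 80.724/336 + 172.66/674 = 0.24025 + 0.25617 = 0.49642
n_f = 1/0.49642 = 2.014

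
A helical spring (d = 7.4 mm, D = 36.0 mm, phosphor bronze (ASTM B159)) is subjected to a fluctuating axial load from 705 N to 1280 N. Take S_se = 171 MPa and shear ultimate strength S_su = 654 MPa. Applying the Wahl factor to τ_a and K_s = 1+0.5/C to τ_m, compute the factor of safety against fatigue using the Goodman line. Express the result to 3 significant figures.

1.14

C = D/d = 36.0/7.4 = 4.8649; K_W = (4C−1)/(4C−4)+0.615/C = 1.3205; K_s = 1+0.5/C = 1.1028
F_a = (F_max−F_min)/2 = 287.5 N; F_m = (F_max+F_min)/2 = 992.5 N
τ_a = K_W·8F_aD/(πd³) = 1.3205 × 65.041 = 85.884 MPa
τ_m = K_s·8F_mD/(πd³) = 1.1028 × 224.53 = 247.61 MPa
Goodman: 1/n_f = τ_a/S_se + τ_m/S_su = 85.884/171 + 247.61/654 = 0.50225 + 0.37861 = 0.88086
n_f = 1/0.88086 = 1.135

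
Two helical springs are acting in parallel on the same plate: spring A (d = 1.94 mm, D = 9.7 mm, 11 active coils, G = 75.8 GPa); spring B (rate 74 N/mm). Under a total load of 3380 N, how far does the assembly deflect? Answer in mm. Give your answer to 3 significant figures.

k_A = Gd⁴/(8D³N_a) = (75.8×10³)(1.94⁴)/(8·9.7³·11) = 13.368 N/mm
Parallel: k_eq = 13.368 + 74 = 87.368 N/mm
δ = F/k_eq = 3380/87.368 = 38.687 mm

38.7 mm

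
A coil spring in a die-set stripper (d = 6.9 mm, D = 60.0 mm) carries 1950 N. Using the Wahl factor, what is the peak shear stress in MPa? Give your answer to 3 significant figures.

1060 MPa

Spring index C = D/d = 60.0/6.9 = 8.6957
K_W = (4C−1)/(4C−4) + 0.615/C = 33.783/30.783 + 0.0707 = 1.1682
τ₀ = 8FD/(πd³) = 8·1950·60.0/(π·6.9³) = 936000/1032 = 906.94 MPa
τ_max = K·τ₀ = 1.1682 × 906.94 = 1059.5 MPa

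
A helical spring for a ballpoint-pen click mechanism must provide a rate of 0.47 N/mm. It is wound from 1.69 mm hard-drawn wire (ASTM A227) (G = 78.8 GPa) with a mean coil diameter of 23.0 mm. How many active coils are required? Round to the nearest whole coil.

N_a = Gd⁴/(8D³k) = (78.8×10³ × 1.69⁴)/(8 × 23.0³ × 0.47)
    = 642796 / 45747.9 = 14.05 → 14 coils

14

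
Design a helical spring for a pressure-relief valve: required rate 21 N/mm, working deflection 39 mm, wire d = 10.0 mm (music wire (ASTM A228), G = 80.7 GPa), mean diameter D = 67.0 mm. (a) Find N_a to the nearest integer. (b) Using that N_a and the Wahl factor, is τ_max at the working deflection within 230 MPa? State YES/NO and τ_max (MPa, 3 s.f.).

(a) 16 coils; (b) YES, τ_max = 171 MPa

N_a = Gd⁴/(8D³k) = (80.7×10³)(10.0⁴)/(8·67.0³·21) = 15.97 → N_a = 16
Actual rate k = Gd⁴/(8D³·16) = 20.962 N/mm
Working load F = kδ = 20.962·39 = 817.53 N
C = 67.0/10.0 = 6.7000; K_W = (4C−1)/(4C−4)+0.615/C = 1.2234
τ_max = K_W·8FD/(πd³) = 1.2234·139.48 = 170.64 MPa
τ_max ≤ 230 MPa → acceptable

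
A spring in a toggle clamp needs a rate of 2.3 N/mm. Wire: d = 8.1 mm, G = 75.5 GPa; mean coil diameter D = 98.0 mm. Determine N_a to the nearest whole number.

N_a = Gd⁴/(8D³k) = (75.5×10³ × 8.1⁴)/(8 × 98.0³ × 2.3)
    = 3.25003e+08 / 1.73179e+07 = 18.77 → 19 coils

19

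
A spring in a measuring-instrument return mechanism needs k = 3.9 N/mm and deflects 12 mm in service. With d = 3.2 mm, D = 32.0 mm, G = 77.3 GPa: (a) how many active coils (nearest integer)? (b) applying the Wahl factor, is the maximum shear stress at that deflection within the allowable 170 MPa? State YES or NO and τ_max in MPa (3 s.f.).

N_a = Gd⁴/(8D³k) = (77.3×10³)(3.2⁴)/(8·32.0³·3.9) = 7.928 → N_a = 8
Actual rate k = Gd⁴/(8D³·8) = 3.865 N/mm
Working load F = kδ = 3.865·12 = 46.38 N
C = 32.0/3.2 = 10.0000; K_W = (4C−1)/(4C−4)+0.615/C = 1.1448
τ_max = K_W·8FD/(πd³) = 1.1448·115.34 = 132.04 MPa
τ_max ≤ 170 MPa → acceptable

(a) 8 coils; (b) YES, τ_max = 132 MPa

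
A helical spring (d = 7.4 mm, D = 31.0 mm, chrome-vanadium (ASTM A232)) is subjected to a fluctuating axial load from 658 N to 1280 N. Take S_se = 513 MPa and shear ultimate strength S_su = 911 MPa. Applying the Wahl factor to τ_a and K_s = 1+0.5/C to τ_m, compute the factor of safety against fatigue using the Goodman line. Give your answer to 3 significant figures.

C = D/d = 31.0/7.4 = 4.1892; K_W = (4C−1)/(4C−4)+0.615/C = 1.3820; K_s = 1+0.5/C = 1.1194
F_a = (F_max−F_min)/2 = 311 N; F_m = (F_max+F_min)/2 = 969 N
τ_a = K_W·8F_aD/(πd³) = 1.3820 × 60.585 = 83.727 MPa
τ_m = K_s·8F_mD/(πd³) = 1.1194 × 188.77 = 211.3 MPa
Goodman: 1/n_f = τ_a/S_se + τ_m/S_su = 83.727/513 + 211.3/911 = 0.16321 + 0.23194 = 0.39515
n_f = 1/0.39515 = 2.531

2.53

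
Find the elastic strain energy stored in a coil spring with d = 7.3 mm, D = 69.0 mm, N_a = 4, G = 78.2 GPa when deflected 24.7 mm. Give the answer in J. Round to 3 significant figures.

6.44 J

k = Gd⁴/(8D³N_a) = (78.2×10³)(7.3⁴)/(8·69.0³·4) = 21.125 N/mm
U = ½kδ² = 0.5 × 21.125 × 24.7² = 6444.1 N·mm = 6.4441 J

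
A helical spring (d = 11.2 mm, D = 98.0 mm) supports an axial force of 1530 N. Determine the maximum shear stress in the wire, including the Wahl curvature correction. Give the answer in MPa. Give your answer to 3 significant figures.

Spring index C = D/d = 98.0/11.2 = 8.7500
K_W = (4C−1)/(4C−4) + 0.615/C = 34.000/31.000 + 0.0703 = 1.1671
τ₀ = 8FD/(πd³) = 8·1530·98.0/(π·11.2³) = 1.19952e+06/4413.7 = 271.77 MPa
τ_max = K·τ₀ = 1.1671 × 271.77 = 317.17 MPa

317 MPa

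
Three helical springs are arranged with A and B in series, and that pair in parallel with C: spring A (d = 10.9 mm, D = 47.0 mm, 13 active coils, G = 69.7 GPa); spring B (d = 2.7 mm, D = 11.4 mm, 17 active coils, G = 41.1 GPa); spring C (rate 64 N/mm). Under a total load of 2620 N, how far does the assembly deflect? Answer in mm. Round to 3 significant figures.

35.6 mm

k_A = Gd⁴/(8D³N_a) = (69.7×10³)(10.9⁴)/(8·47.0³·13) = 91.12 N/mm
k_B = Gd⁴/(8D³N_a) = (41.1×10³)(2.7⁴)/(8·11.4³·17) = 10.84 N/mm
Springs A,B series: k_AB = 1/(1/91.12+1/10.84) = 9.6878 N/mm; parallel with C: k_eq = 9.6878+64 = 73.688 N/mm
δ = F/k_eq = 2620/73.688 = 35.555 mm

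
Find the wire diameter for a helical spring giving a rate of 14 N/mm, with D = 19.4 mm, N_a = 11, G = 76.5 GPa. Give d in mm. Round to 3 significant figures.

d = (8D³N_a·k / G)^(1/4) = (8·19.4³·11·14 / (76.5×10³))^0.25
  = (117.59)^0.25 = 3.2930 mm

3.29 mm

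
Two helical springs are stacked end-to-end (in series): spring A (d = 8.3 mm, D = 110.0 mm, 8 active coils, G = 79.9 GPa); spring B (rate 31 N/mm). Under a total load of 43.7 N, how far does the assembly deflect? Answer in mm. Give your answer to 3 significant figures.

k_A = Gd⁴/(8D³N_a) = (79.9×10³)(8.3⁴)/(8·110.0³·8) = 4.4514 N/mm
Series: 1/k_eq = 1/4.4514 + 1/31 = 0.2569; k_eq = 3.8925 N/mm
δ = F/k_eq = 43.7/3.8925 = 11.227 mm

11.2 mm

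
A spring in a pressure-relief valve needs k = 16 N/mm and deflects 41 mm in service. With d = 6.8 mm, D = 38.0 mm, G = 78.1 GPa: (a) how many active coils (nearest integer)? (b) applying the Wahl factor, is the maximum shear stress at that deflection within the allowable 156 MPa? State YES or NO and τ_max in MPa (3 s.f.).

N_a = Gd⁴/(8D³k) = (78.1×10³)(6.8⁴)/(8·38.0³·16) = 23.78 → N_a = 24
Actual rate k = Gd⁴/(8D³·24) = 15.85 N/mm
Working load F = kδ = 15.85·41 = 649.86 N
C = 38.0/6.8 = 5.5882; K_W = (4C−1)/(4C−4)+0.615/C = 1.2735
τ_max = K_W·8FD/(πd³) = 1.2735·199.99 = 254.69 MPa
τ_max > 156 MPa → exceeds allowable

(a) 24 coils; (b) NO, τ_max = 255 MPa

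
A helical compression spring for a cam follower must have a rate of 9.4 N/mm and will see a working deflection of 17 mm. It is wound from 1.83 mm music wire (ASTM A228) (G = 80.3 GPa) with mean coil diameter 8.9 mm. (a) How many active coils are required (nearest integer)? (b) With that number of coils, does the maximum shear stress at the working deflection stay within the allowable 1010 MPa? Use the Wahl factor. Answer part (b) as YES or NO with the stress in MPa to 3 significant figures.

N_a = Gd⁴/(8D³k) = (80.3×10³)(1.83⁴)/(8·8.9³·9.4) = 16.99 → N_a = 17
Actual rate k = Gd⁴/(8D³·17) = 9.3931 N/mm
Working load F = kδ = 9.3931·17 = 159.68 N
C = 8.9/1.83 = 4.8634; K_W = (4C−1)/(4C−4)+0.615/C = 1.3206
τ_max = K_W·8FD/(πd³) = 1.3206·590.52 = 779.84 MPa
τ_max ≤ 1010 MPa → acceptable

(a) 17 coils; (b) YES, τ_max = 780 MPa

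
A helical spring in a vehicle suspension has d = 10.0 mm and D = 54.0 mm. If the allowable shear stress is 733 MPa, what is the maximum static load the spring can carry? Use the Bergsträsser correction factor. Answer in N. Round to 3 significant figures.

C = D/d = 54.0/10.0 = 5.4000
K_B = (4C+2)/(4C−3) = 23.600/18.600 = 1.2688
τ_max = K·8FD/(πd³) → F_max = τ_allow·πd³/(8DK)
F_max = 733·π·10.0³/(8·54.0·1.2688) = 2.3028e+06/548.13 = 4201.2 N

4200 N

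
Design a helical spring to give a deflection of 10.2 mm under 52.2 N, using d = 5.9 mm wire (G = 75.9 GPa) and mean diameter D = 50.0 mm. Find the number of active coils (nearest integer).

Required rate k = F/δ = 52.2/10.2 = 5.1176 N/mm
N_a = Gd⁴/(8D³k) = (75.9×10³ × 5.9⁴)/(8 × 50.0³ × 5.1176)
    = 9.19708e+07 / 5.11765e+06 = 17.97 → 18 coils

18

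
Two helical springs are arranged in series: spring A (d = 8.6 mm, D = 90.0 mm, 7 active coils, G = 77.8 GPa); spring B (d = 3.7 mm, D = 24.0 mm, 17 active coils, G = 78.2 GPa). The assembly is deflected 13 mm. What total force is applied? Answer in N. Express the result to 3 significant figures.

k_A = Gd⁴/(8D³N_a) = (77.8×10³)(8.6⁴)/(8·90.0³·7) = 10.425 N/mm
k_B = Gd⁴/(8D³N_a) = (78.2×10³)(3.7⁴)/(8·24.0³·17) = 7.7954 N/mm
Series: 1/k_eq = 1/10.425 + 1/7.7954 = 0.22421; k_eq = 4.4602 N/mm
F = k_eq·δ = 4.4602·13 = 57.982 N

58.0 N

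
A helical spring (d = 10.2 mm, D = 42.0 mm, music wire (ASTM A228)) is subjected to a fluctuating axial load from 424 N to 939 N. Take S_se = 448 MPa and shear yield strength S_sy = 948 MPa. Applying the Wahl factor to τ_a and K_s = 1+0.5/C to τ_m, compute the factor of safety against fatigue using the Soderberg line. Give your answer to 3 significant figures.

C = D/d = 42.0/10.2 = 4.1176; K_W = (4C−1)/(4C−4)+0.615/C = 1.3899; K_s = 1+0.5/C = 1.1214
F_a = (F_max−F_min)/2 = 257.5 N; F_m = (F_max+F_min)/2 = 681.5 N
τ_a = K_W·8F_aD/(πd³) = 1.3899 × 25.952 = 36.071 MPa
τ_m = K_s·8F_mD/(πd³) = 1.1214 × 68.684 = 77.024 MPa
Soderberg: 1/n_f = τ_a/S_se + τ_m/S_sy = 36.071/448 + 77.024/948 = 0.08052 + 0.08125 = 0.16176
n_f = 1/0.16176 = 6.182

6.18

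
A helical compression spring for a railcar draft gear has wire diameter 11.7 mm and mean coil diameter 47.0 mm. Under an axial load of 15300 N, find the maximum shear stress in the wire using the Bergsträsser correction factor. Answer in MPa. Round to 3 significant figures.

Spring index C = D/d = 47.0/11.7 = 4.0171
K_B = (4C+2)/(4C−3) = 18.068/13.068 = 1.3826
τ₀ = 8FD/(πd³) = 8·15300·47.0/(π·11.7³) = 5.7528e+06/5031.6 = 1143.3 MPa
τ_max = K·τ₀ = 1.3826 × 1143.3 = 1580.8 MPa

1580 MPa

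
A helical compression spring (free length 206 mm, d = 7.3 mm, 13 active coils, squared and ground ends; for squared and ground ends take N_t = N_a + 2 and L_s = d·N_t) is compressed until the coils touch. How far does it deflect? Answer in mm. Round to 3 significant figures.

N_t = 15; L_s = 7.3·15 = 109.5 mm
δ_solid = L₀ − L_s = 206 − 109.5 = 96.5 mm

96.5 mm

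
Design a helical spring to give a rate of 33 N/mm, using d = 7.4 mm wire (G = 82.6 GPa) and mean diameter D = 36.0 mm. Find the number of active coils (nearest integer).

N_a = Gd⁴/(8D³k) = (82.6×10³ × 7.4⁴)/(8 × 36.0³ × 33)
    = 2.47689e+08 / 1.23172e+07 = 20.11 → 20 coils

20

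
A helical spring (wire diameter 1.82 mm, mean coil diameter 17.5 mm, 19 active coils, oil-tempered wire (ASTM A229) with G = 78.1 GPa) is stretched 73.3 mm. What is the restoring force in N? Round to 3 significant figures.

k = Gd⁴/(8D³N_a) = (78.1×10³)(1.82⁴)/(8·17.5³·19) = 1.0519 N/mm
F = k·δ = 1.0519 × 73.3 = 77.105 N

77.1 N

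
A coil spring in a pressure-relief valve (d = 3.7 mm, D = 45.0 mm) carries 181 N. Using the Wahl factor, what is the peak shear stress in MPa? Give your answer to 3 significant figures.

458 MPa

Spring index C = D/d = 45.0/3.7 = 12.1622
K_W = (4C−1)/(4C−4) + 0.615/C = 47.649/44.649 + 0.0506 = 1.1178
τ₀ = 8FD/(πd³) = 8·181·45.0/(π·3.7³) = 65160/159.13 = 409.47 MPa
τ_max = K·τ₀ = 1.1178 × 409.47 = 457.69 MPa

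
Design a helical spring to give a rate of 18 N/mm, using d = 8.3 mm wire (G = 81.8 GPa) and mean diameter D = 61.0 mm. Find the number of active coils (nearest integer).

12

N_a = Gd⁴/(8D³k) = (81.8×10³ × 8.3⁴)/(8 × 61.0³ × 18)
    = 3.88209e+08 / 3.26853e+07 = 11.88 → 12 coils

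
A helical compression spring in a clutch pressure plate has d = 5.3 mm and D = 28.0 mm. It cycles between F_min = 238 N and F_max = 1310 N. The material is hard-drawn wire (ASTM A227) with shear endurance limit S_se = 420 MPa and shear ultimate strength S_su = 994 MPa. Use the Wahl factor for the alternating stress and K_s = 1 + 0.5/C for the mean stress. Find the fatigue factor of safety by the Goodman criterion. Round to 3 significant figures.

0.835

C = D/d = 28.0/5.3 = 5.2830; K_W = (4C−1)/(4C−4)+0.615/C = 1.2915; K_s = 1+0.5/C = 1.0946
F_a = (F_max−F_min)/2 = 536 N; F_m = (F_max+F_min)/2 = 774 N
τ_a = K_W·8F_aD/(πd³) = 1.2915 × 256.71 = 331.54 MPa
τ_m = K_s·8F_mD/(πd³) = 1.0946 × 370.69 = 405.77 MPa
Goodman: 1/n_f = τ_a/S_se + τ_m/S_su = 331.54/420 + 405.77/994 = 0.78938 + 0.40822 = 1.1976
n_f = 1/1.1976 = 0.835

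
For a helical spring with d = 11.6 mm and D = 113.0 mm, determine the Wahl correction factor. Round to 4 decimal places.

1.1489

C = D/d = 113.0/11.6 = 9.7414
K_W = (4C−1)/(4C−4) + 0.615/C = 37.966/34.966 + 0.0631 = 1.1489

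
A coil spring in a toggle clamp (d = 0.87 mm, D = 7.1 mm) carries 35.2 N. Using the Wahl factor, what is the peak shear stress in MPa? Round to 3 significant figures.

1140 MPa

Spring index C = D/d = 7.1/0.87 = 8.1609
K_W = (4C−1)/(4C−4) + 0.615/C = 31.644/28.644 + 0.0754 = 1.1801
τ₀ = 8FD/(πd³) = 8·35.2·7.1/(π·0.87³) = 1999.36/2.0687 = 966.46 MPa
τ_max = K·τ₀ = 1.1801 × 966.46 = 1140.5 MPa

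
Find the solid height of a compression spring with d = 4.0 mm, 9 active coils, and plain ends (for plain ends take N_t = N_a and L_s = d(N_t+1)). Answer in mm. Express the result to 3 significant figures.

plain ends: N_t = N_a = 9
L_s = d·(N_t+1) = 4.0 × 10 = 40 mm

40.0 mm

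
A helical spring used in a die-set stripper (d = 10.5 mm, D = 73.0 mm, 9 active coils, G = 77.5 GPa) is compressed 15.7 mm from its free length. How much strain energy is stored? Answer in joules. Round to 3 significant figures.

4.15 J

k = Gd⁴/(8D³N_a) = (77.5×10³)(10.5⁴)/(8·73.0³·9) = 33.632 N/mm
U = ½kδ² = 0.5 × 33.632 × 15.7² = 4145 N·mm = 4.145 J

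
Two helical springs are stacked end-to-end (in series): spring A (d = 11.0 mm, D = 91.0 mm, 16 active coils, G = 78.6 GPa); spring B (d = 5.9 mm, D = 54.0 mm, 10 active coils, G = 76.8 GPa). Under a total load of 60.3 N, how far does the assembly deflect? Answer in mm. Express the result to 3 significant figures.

13.2 mm

k_A = Gd⁴/(8D³N_a) = (78.6×10³)(11.0⁴)/(8·91.0³·16) = 11.931 N/mm
k_B = Gd⁴/(8D³N_a) = (76.8×10³)(5.9⁴)/(8·54.0³·10) = 7.3875 N/mm
Series: 1/k_eq = 1/11.931 + 1/7.3875 = 0.21918; k_eq = 4.5624 N/mm
δ = F/k_eq = 60.3/4.5624 = 13.217 mm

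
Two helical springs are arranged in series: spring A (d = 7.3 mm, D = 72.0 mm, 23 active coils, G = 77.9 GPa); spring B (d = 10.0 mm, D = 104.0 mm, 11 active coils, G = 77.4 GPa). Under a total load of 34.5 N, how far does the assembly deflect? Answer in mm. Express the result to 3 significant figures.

15.1 mm

k_A = Gd⁴/(8D³N_a) = (77.9×10³)(7.3⁴)/(8·72.0³·23) = 3.2212 N/mm
k_B = Gd⁴/(8D³N_a) = (77.4×10³)(10.0⁴)/(8·104.0³·11) = 7.8191 N/mm
Series: 1/k_eq = 1/3.2212 + 1/7.8191 = 0.43834; k_eq = 2.2813 N/mm
δ = F/k_eq = 34.5/2.2813 = 15.123 mm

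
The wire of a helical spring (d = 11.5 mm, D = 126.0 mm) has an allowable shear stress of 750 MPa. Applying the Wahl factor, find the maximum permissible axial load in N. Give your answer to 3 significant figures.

3140 N

C = D/d = 126.0/11.5 = 10.9565
K_W = (4C−1)/(4C−4) + 0.615/C = 42.826/39.826 + 0.0561 = 1.1315
τ_max = K·8FD/(πd³) → F_max = τ_allow·πd³/(8DK)
F_max = 750·π·11.5³/(8·126.0·1.1315) = 3.5835e+06/1140.5 = 3142 N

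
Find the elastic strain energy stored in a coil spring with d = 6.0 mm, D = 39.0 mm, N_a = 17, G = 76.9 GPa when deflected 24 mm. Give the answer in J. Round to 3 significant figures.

k = Gd⁴/(8D³N_a) = (76.9×10³)(6.0⁴)/(8·39.0³·17) = 12.354 N/mm
U = ½kδ² = 0.5 × 12.354 × 24² = 3557.9 N·mm = 3.5579 J

3.56 J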